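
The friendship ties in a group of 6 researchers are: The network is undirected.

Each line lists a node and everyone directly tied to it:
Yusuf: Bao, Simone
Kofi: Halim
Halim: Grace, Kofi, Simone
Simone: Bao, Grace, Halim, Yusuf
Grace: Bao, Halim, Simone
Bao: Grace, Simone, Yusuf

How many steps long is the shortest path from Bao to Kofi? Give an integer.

3

One shortest route is Bao – Grace – Halim – Kofi, which uses 3 edges, and at distance 2 from Bao we only reach {Halim}, which does not include Kofi. So d(Bao,Kofi) = 3.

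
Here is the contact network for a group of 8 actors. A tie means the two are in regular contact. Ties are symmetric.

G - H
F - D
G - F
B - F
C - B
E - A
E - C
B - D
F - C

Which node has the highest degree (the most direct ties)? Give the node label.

F

Degrees — A:1, B:3, C:3, D:2, E:2, F:4, G:2, H:1.
The maximum is 4, attained only by F.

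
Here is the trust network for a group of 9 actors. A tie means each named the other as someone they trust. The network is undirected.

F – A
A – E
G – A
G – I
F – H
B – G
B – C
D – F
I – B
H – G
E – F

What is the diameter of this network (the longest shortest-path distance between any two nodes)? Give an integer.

5

Eccentricity of each node (its greatest distance to any other): A:3, B:4, C:5, D:5, E:4, F:4, G:3, H:3, I:4.
The maximum eccentricity is 5, realized for instance by the pair D–C via D – F – H – G – B – C. So the diameter is 5.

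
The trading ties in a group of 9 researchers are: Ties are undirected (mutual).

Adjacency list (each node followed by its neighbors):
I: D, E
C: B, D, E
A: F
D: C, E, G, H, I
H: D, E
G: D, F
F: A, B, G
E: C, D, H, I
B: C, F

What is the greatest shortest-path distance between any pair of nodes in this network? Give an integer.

4

Eccentricity of each node (its greatest distance to any other): A:4, B:3, C:3, D:3, E:4, F:3, G:2, H:4, I:4.
The maximum eccentricity is 4, realized for instance by the pair E–A via E – C – B – F – A. So the diameter is 4.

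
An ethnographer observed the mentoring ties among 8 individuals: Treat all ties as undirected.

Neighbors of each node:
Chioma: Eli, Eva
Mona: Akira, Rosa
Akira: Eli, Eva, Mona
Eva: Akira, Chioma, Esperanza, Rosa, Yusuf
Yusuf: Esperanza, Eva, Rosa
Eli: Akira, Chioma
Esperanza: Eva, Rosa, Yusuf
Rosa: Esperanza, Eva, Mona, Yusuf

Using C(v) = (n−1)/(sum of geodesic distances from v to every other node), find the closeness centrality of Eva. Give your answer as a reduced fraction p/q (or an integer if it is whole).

Distances from Eva: Akira:1, Chioma:1, Eli:2, Esperanza:1, Mona:2, Rosa:1, Yusuf:1. Sum = 9.
n = 8, so closeness = 7/9.

7/9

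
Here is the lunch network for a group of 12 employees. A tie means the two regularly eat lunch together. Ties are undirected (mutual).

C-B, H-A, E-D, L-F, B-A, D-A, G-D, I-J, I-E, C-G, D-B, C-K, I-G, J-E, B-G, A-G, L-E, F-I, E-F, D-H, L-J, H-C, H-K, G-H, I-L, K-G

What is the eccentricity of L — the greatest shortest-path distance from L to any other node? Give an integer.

Distances from L: A:3, B:3, C:3, D:2, E:1, F:1, G:2, H:3, I:1, J:1, K:3.
The largest is 3 (to K, C, B, H, and A), so the eccentricity of L is 3.

3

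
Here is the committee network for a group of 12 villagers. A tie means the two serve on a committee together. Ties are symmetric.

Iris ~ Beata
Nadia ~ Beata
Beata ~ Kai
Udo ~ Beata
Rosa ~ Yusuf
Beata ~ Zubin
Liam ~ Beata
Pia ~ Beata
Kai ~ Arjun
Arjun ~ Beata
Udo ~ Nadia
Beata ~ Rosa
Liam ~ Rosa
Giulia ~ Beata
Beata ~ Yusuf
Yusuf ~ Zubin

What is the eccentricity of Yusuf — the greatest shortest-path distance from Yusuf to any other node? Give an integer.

2

Distances from Yusuf: Arjun:2, Beata:1, Giulia:2, Iris:2, Kai:2, Liam:2, Nadia:2, Pia:2, Rosa:1, Udo:2, Zubin:1.
The largest is 2 (to Iris, Giulia, Nadia, Udo, Kai, Pia, Liam, and Arjun), so the eccentricity of Yusuf is 2.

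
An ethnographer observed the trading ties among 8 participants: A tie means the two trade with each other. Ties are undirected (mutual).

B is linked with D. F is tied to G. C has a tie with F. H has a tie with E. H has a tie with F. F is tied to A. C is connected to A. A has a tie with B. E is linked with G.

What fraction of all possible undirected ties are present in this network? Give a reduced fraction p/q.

There are 9 edges and 8 nodes, so the maximum possible is C(8,2) = 28.
Density = 9/28.

9/28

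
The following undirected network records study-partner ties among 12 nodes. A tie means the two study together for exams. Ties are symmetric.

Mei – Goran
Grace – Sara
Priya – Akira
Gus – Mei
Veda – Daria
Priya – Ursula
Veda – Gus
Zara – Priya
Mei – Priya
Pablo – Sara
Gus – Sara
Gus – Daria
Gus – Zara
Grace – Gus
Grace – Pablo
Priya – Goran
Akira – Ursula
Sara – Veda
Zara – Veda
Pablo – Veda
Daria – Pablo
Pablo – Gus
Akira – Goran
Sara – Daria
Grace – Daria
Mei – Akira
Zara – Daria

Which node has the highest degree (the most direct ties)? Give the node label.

Degrees — Akira:4, Daria:6, Goran:3, Grace:4, Gus:7, Mei:4, Pablo:5, Priya:5, Sara:5, Ursula:2, Veda:5, Zara:4.
The maximum is 7, attained only by Gus.

Gus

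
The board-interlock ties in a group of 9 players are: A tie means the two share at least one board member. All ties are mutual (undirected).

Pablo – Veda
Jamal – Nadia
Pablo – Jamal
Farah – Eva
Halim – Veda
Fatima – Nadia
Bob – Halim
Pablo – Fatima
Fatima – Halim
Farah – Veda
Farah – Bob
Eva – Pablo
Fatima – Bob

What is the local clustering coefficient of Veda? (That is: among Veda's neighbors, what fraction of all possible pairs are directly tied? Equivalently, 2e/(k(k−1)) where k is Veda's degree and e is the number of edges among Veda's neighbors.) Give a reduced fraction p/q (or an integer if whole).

0

Veda's neighbors: Farah, Halim, and Pablo (k = 3).
Possible neighbor pairs: C(3,2) = 3. Edges among them: none → e = 0.
Clustering(Veda) = 0/3 = 0.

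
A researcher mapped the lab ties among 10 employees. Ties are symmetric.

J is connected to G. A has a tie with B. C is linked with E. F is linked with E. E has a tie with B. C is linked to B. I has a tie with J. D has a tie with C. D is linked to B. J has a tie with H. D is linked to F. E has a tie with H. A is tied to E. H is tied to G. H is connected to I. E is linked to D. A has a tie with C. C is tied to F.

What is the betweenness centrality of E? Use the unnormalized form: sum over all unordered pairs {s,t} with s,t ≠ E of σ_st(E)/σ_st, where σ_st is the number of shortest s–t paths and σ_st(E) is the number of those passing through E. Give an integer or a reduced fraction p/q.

Pairs whose geodesics pass through E — G–B: 1; G–D: 1; G–C: 1; G–F: 1; G–A: 1; J–B: 1; J–D: 1; J–C: 1; J–F: 1; J–A: 1; H–B: 1; H–D: 1; H–C: 1; H–F: 1 … (+9 more pairs).
All other pairs contribute 0.
Summing the contributions gives betweenness(E) = 127/6.

127/6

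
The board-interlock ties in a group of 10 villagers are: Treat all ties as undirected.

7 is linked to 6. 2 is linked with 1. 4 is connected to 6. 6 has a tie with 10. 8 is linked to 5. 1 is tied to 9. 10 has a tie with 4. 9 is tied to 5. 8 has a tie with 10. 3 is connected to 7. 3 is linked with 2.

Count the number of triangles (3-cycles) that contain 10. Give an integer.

10's neighbors: 4, 6, and 8.
Neighbor pairs that are themselves tied: 10–4–6. Each forms one triangle with 10, for 1 in total.

1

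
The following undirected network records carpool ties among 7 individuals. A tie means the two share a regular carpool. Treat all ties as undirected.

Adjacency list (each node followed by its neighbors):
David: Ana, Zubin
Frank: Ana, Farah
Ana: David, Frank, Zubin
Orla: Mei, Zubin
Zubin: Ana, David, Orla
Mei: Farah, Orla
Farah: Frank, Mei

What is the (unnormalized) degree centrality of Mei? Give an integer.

2

Mei is directly tied to Farah and Orla. That is 2 neighbors, so the degree of Mei is 2.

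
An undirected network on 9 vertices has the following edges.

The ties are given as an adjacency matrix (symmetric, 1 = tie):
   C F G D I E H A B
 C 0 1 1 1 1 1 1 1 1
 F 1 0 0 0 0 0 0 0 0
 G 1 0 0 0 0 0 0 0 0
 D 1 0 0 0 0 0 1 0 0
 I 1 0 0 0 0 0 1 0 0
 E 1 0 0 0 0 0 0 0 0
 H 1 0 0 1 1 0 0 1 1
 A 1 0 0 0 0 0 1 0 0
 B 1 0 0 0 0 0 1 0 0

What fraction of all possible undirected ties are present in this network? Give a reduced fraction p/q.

There are 12 edges and 9 nodes, so the maximum possible is C(9,2) = 36.
Density = 12/36 = 1/3.

1/3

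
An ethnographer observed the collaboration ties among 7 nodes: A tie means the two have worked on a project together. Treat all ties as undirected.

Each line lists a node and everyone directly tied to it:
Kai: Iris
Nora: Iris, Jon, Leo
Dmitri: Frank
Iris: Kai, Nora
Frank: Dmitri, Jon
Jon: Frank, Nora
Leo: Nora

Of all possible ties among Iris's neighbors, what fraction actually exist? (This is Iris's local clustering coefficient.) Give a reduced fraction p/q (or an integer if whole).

0

Iris's neighbors: Kai and Nora (k = 2).
Possible neighbor pairs: C(2,2) = 1. Edges among them: none → e = 0.
Clustering(Iris) = 0/1.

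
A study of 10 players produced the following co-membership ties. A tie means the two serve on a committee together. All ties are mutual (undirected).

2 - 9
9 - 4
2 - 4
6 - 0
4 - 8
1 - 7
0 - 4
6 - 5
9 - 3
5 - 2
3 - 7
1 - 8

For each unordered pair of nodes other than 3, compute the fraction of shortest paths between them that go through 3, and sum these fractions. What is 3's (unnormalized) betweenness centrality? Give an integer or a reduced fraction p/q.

31/6

Pairs whose geodesics pass through 3 — 7–9: 1; 7–2: 1; 7–5: 1; 7–6: 2/3; 7–0: 1/2; 7–4: 1/2; 9–1: 1/2.
All other pairs contribute 0.
Summing the contributions gives betweenness(3) = 31/6.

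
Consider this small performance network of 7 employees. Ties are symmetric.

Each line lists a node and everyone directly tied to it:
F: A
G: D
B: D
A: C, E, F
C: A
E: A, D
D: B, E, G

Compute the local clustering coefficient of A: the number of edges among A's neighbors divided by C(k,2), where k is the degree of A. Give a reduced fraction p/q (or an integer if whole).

0

A's neighbors: C, E, and F (k = 3).
Possible neighbor pairs: C(3,2) = 3. Edges among them: none → e = 0.
Clustering(A) = 0/3 = 0.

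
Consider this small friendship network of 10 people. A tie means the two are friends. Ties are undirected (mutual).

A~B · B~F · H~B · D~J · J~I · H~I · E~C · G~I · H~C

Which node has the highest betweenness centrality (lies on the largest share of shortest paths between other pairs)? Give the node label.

H

Unnormalized betweenness of each node: A:0, B:15, C:8, D:0, E:0, F:0, G:0, H:26, I:20, J:8.
H has the largest value, 26, making it the main broker — the node through which the most shortest paths run.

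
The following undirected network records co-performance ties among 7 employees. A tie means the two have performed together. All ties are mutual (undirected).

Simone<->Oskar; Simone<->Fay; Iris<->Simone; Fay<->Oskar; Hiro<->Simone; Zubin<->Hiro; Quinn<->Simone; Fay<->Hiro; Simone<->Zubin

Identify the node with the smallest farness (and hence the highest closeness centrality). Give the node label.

Farness (sum of distances to all others) for each node — Fay:9, Hiro:9, Iris:11, Oskar:10, Quinn:11, Simone:6, Zubin:10.
The smallest farness is 6, for Simone, so Simone has the highest closeness.

Simone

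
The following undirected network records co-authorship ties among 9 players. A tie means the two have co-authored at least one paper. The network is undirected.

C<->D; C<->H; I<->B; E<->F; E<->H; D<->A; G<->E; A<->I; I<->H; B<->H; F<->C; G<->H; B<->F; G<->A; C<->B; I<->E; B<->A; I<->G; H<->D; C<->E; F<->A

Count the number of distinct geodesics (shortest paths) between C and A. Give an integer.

3

The shortest distance is 2. The length-2 paths are: C–D–A; C–F–A; C–B–A.
That gives 3 distinct shortest paths.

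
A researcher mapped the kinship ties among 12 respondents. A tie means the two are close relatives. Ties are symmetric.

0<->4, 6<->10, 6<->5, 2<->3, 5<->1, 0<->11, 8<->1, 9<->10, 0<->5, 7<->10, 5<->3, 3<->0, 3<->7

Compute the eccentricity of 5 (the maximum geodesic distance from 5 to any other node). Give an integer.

3

Distances from 5: 0:1, 1:1, 2:2, 3:1, 4:2, 6:1, 7:2, 8:2, 9:3, 10:2, 11:2.
The largest is 3 (to 9), so the eccentricity of 5 is 3.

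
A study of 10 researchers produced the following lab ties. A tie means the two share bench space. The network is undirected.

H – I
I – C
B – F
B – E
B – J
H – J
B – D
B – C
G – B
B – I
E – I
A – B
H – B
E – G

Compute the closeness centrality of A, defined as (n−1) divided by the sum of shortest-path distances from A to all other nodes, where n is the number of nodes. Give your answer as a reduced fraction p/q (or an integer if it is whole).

9/17

Distances from A: B:1, C:2, D:2, E:2, F:2, G:2, H:2, I:2, J:2. Sum = 17.
n = 10, so closeness = 9/17.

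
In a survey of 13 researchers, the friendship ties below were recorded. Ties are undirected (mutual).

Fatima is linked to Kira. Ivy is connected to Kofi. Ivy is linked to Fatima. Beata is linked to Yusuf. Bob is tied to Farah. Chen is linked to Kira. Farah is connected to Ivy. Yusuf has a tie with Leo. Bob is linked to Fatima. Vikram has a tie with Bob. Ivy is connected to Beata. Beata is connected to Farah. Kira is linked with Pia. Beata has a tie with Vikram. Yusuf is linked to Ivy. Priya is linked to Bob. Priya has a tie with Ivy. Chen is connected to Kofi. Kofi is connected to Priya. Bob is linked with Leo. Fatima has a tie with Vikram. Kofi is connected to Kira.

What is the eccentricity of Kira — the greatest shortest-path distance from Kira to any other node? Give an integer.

3

Distances from Kira: Beata:3, Bob:2, Chen:1, Farah:3, Fatima:1, Ivy:2, Kofi:1, Leo:3, Pia:1, Priya:2, Vikram:2, Yusuf:3.
The largest is 3 (to Farah, Beata, Yusuf, and Leo), so the eccentricity of Kira is 3.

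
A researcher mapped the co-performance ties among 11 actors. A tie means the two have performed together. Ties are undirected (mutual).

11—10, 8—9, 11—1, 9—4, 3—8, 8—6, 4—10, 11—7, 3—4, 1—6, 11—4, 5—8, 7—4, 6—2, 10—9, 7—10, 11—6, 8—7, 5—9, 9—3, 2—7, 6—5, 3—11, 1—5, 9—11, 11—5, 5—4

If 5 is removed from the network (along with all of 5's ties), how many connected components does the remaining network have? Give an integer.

1

5's neighbors (1, 4, 6, 8, 9, and 11) remain reachable from one another through other ties, so the rest of the network stays in one piece.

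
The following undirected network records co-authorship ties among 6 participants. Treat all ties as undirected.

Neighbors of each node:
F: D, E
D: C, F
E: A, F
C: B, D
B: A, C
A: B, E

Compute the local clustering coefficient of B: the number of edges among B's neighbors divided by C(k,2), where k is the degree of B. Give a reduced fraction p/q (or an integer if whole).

0

B's neighbors: A and C (k = 2).
Possible neighbor pairs: C(2,2) = 1. Edges among them: none → e = 0.
Clustering(B) = 0/1.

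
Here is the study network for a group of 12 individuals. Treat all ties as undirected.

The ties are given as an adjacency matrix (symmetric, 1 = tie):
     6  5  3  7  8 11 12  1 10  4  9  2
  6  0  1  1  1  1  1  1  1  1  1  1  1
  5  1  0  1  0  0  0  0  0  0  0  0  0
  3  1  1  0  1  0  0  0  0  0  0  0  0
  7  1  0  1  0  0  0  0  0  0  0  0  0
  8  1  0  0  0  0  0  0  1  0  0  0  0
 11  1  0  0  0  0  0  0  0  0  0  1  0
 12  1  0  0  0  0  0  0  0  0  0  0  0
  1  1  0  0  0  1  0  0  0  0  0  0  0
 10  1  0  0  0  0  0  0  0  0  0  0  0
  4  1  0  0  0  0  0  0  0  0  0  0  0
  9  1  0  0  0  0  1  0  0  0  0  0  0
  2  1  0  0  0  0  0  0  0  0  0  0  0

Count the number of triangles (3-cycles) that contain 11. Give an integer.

1

11's neighbors: 6 and 9.
Neighbor pairs that are themselves tied: 11–6–9. Each forms one triangle with 11, for 1 in total.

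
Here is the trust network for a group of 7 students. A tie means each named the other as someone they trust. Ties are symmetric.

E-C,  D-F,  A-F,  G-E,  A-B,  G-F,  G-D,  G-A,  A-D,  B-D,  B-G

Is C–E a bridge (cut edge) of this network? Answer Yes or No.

Yes

Without the C–E edge there is no alternate route between C and E, so the network disconnects. It is a bridge.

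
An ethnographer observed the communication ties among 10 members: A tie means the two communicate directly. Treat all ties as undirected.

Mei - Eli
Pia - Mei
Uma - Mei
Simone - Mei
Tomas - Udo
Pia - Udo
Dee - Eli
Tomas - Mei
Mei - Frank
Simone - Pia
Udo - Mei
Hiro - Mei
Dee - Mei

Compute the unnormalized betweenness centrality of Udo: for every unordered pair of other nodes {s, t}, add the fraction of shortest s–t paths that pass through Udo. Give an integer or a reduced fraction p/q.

1/2

Pairs whose geodesics pass through Udo — Tomas–Pia: 1/2.
All other pairs contribute 0.
Summing the contributions gives betweenness(Udo) = 1/2.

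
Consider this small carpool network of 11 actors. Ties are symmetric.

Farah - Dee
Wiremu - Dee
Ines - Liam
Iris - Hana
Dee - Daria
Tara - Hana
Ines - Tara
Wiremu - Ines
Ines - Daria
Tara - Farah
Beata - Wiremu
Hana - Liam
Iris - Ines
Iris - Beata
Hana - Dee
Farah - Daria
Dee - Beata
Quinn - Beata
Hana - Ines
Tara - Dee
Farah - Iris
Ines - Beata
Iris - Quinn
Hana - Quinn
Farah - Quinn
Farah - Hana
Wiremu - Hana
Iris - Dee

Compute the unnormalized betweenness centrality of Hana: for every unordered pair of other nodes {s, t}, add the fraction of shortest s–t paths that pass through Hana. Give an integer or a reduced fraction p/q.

Pairs whose geodesics pass through Hana — Wiremu–Iris: 1/4; Wiremu–Tara: 1/3; Wiremu–Quinn: 1/2; Wiremu–Farah: 1/2; Wiremu–Liam: 1/2; Iris–Tara: 1/4; Iris–Liam: 1/2; Dee–Quinn: 1/4; Dee–Ines: 1/6; Dee–Liam: 1; Tara–Quinn: 1/2; Tara–Liam: 1/2; Quinn–Ines: 1/3; Quinn–Liam: 1 … (+2 more pairs).
All other pairs contribute 0.
Summing the contributions gives betweenness(Hana) = 47/6.

47/6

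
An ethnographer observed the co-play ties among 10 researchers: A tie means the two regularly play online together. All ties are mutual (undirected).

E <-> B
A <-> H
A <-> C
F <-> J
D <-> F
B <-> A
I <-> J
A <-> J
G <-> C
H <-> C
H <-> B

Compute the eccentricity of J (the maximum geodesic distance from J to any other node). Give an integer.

Distances from J: A:1, B:2, C:2, D:2, E:3, F:1, G:3, H:2, I:1.
The largest is 3 (to G and E), so the eccentricity of J is 3.

3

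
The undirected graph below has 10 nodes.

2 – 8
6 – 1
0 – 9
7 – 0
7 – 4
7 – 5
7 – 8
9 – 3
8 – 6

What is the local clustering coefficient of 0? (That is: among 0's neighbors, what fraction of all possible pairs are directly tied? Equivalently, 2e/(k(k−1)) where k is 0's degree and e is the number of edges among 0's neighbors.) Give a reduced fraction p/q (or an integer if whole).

0's neighbors: 7 and 9 (k = 2).
Possible neighbor pairs: C(2,2) = 1. Edges among them: none → e = 0.
Clustering(0) = 0/1.

0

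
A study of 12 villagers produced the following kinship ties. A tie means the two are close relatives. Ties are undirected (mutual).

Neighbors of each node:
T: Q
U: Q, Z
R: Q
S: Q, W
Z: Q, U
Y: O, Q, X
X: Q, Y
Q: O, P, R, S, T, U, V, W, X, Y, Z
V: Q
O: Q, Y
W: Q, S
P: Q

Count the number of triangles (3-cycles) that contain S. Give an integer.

S's neighbors: Q and W.
Neighbor pairs that are themselves tied: S–Q–W. Each forms one triangle with S, for 1 in total.

1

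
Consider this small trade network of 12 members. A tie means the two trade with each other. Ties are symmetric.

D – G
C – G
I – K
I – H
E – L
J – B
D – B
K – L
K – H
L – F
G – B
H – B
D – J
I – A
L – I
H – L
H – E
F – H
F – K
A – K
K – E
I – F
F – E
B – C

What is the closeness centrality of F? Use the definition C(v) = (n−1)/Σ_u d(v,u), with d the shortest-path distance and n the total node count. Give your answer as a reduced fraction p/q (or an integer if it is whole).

Distances from F: A:2, B:2, C:3, D:3, E:1, G:3, H:1, I:1, J:3, K:1, L:1. Sum = 21.
n = 12, so closeness = 11/21.

11/21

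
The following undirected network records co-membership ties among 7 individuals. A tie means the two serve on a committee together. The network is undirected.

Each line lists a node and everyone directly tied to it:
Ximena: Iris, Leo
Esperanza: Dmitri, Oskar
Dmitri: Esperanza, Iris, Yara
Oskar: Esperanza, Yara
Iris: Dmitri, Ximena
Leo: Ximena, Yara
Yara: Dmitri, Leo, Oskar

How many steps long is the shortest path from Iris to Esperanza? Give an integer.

2

One shortest route is Iris – Dmitri – Esperanza, which uses 2 edges, and Iris and Esperanza are not directly tied, so nothing shorter exists. So d(Iris,Esperanza) = 2.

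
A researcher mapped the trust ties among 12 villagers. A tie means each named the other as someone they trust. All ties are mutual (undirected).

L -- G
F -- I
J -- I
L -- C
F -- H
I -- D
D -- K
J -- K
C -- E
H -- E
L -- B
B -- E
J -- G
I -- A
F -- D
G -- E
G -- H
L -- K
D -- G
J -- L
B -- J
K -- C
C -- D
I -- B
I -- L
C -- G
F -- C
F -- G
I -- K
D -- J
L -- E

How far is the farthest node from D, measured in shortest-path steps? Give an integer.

2

Distances from D: A:2, B:2, C:1, E:2, F:1, G:1, H:2, I:1, J:1, K:1, L:2.
The largest is 2 (to H, A, L, B, and E), so the eccentricity of D is 2.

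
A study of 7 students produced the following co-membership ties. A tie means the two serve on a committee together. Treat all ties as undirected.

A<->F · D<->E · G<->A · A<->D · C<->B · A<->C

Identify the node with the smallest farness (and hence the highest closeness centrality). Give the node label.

Farness (sum of distances to all others) for each node — A:8, B:16, C:11, D:11, E:16, F:13, G:13.
The smallest farness is 8, for A, so A has the highest closeness.

A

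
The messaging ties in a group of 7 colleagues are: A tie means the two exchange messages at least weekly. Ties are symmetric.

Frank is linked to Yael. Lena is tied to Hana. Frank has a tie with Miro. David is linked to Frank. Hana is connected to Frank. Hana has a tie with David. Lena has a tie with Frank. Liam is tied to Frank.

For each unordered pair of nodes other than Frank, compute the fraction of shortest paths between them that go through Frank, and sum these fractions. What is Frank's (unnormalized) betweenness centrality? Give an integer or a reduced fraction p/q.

Pairs whose geodesics pass through Frank — Yael–Lena: 1; Yael–Liam: 1; Yael–Miro: 1; Yael–David: 1; Yael–Hana: 1; Lena–Liam: 1; Lena–Miro: 1; Lena–David: 1/2; Liam–Miro: 1; Liam–David: 1; Liam–Hana: 1; Miro–David: 1; Miro–Hana: 1.
All other pairs contribute 0.
Summing the contributions gives betweenness(Frank) = 25/2.

25/2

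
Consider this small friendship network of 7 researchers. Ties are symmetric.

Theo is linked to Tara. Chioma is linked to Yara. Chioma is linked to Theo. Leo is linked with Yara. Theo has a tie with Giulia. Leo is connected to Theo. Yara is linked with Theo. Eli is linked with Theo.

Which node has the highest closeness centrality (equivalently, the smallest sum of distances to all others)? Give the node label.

Theo

Farness (sum of distances to all others) for each node — Chioma:10, Eli:11, Giulia:11, Leo:10, Tara:11, Theo:6, Yara:9.
The smallest farness is 6, for Theo, so Theo has the highest closeness.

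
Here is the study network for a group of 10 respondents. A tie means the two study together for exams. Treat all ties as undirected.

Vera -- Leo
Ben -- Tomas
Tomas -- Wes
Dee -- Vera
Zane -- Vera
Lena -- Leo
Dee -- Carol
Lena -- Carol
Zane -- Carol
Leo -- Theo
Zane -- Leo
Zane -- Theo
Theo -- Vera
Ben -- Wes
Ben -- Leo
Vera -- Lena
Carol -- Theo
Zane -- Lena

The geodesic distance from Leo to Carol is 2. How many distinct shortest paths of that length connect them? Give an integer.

The shortest distance is 2. The length-2 paths are: Leo–Theo–Carol; Leo–Zane–Carol; Leo–Lena–Carol.
That gives 3 distinct shortest paths.

3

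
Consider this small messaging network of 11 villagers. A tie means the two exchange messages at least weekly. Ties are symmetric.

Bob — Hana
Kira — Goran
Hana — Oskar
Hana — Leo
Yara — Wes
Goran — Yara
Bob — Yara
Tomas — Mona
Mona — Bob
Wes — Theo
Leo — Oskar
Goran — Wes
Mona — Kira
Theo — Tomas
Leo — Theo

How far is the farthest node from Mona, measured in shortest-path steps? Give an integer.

Distances from Mona: Bob:1, Goran:2, Hana:2, Kira:1, Leo:3, Oskar:3, Theo:2, Tomas:1, Wes:3, Yara:2.
The largest is 3 (to Leo, Oskar, and Wes), so the eccentricity of Mona is 3.

3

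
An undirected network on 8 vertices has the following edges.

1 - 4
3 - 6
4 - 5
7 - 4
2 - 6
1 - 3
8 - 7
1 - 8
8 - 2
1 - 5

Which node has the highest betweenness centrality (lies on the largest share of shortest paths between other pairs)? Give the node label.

1

Unnormalized betweenness of each node: 1:9, 2:2, 3:3, 4:2, 5:0, 6:1, 7:1, 8:6.
1 has the largest value, 9, making it the main broker — the node through which the most shortest paths run.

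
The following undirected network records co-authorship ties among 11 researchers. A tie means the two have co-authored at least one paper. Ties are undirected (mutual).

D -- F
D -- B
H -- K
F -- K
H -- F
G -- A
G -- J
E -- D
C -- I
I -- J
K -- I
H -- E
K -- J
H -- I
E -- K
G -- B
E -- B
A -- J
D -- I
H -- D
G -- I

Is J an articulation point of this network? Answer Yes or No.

No

Even without J, every remaining node can still reach every other (the residual graph is connected), so J is not a cut vertex.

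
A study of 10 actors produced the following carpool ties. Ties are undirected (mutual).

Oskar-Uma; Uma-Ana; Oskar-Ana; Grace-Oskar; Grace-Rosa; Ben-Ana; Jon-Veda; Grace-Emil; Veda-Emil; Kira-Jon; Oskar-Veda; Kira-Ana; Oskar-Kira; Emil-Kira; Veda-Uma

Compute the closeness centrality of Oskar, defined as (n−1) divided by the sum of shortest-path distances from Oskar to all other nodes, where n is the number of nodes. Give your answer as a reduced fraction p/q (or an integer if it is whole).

9/13

Distances from Oskar: Ana:1, Ben:2, Emil:2, Grace:1, Jon:2, Kira:1, Rosa:2, Uma:1, Veda:1. Sum = 13.
n = 10, so closeness = 9/13.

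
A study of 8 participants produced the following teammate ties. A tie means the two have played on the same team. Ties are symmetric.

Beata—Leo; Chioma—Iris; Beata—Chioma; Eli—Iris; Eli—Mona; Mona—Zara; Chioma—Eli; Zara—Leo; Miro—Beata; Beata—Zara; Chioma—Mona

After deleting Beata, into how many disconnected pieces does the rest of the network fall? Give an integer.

Without Beata, the remaining ties split the others into: {Chioma, Eli, Iris, Leo, Mona, Zara}; {Miro}.
That's 2 separate components.

2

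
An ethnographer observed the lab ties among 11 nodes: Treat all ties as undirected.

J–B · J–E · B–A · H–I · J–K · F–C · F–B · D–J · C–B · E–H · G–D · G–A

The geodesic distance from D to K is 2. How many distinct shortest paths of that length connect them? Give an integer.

1

The shortest distance is 2, and the only length-2 path is D–J–K. So there is exactly 1 shortest path.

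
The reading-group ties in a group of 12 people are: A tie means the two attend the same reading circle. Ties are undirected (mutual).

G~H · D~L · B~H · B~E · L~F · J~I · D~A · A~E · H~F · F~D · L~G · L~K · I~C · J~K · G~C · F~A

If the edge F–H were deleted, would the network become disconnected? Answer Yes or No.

Even without that edge, F still reaches H via F – L – G – H, so the network stays connected. Not a bridge.

No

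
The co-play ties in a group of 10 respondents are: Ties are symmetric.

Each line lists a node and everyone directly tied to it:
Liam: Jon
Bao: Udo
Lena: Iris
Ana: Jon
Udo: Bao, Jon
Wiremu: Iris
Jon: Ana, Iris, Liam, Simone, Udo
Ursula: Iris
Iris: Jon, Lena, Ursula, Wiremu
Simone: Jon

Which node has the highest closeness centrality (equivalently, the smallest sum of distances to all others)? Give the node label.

Jon

Farness (sum of distances to all others) for each node — Ana:21, Bao:27, Iris:15, Jon:13, Lena:23, Liam:21, Simone:21, Udo:19, Ursula:23, Wiremu:23.
The smallest farness is 13, for Jon, so Jon has the highest closeness.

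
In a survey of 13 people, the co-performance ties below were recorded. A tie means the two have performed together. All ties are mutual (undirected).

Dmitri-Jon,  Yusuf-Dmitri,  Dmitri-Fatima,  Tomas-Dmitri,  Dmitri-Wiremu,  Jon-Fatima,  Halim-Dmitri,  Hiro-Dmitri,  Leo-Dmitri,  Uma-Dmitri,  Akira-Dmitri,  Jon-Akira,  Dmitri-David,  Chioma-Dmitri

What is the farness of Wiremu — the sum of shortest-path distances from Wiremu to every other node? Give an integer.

Distances from Wiremu: Akira:2, Chioma:2, David:2, Dmitri:1, Fatima:2, Halim:2, Hiro:2, Jon:2, Leo:2, Tomas:2, Uma:2, Yusuf:2.
Sum = 2 + 2 + 2 + 1 + 2 + 2 + 2 + 2 + 2 + 2 + 2 + 2 = 23.

23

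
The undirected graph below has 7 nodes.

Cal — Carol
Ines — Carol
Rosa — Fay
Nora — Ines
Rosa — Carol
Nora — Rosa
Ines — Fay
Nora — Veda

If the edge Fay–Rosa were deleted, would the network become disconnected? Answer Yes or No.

No

Even without that edge, Fay still reaches Rosa via Fay – Ines – Nora – Rosa, so the network stays connected. Not a bridge.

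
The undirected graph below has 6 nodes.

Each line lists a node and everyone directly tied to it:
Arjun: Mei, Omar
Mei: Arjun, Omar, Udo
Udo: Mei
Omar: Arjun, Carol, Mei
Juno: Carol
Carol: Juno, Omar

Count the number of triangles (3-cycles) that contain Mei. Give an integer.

Mei's neighbors: Arjun, Omar, and Udo.
Neighbor pairs that are themselves tied: Mei–Arjun–Omar. Each forms one triangle with Mei, for 1 in total.

1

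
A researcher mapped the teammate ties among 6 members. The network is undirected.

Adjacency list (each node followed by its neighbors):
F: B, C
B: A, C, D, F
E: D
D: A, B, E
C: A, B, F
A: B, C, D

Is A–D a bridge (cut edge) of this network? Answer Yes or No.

No

Even without that edge, A still reaches D via A – B – D, so the network stays connected. Not a bridge.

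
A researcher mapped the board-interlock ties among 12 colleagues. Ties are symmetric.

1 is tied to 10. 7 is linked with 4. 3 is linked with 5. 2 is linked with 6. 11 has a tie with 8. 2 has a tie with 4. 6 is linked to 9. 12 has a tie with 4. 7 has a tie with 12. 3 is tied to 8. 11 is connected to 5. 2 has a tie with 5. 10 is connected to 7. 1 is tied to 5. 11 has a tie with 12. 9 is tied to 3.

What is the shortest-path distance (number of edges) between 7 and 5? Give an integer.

One shortest route is 7 – 12 – 11 – 5, which uses 3 edges, and at distance 2 from 7 we only reach {1, 2, 11}, which does not include 5. So d(7,5) = 3.

3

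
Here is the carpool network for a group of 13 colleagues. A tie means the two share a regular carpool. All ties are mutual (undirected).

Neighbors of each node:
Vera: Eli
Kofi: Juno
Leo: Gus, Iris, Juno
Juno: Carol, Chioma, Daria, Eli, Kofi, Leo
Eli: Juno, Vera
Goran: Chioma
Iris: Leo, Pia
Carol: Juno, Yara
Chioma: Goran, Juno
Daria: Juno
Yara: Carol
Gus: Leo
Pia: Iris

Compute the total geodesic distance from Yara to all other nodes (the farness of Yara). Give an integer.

39

Distances from Yara: Carol:1, Chioma:3, Daria:3, Eli:3, Goran:4, Gus:4, Iris:4, Juno:2, Kofi:3, Leo:3, Pia:5, Vera:4.
Sum = 1 + 3 + 3 + 3 + 4 + 4 + 4 + 2 + 3 + 3 + 5 + 4 = 39.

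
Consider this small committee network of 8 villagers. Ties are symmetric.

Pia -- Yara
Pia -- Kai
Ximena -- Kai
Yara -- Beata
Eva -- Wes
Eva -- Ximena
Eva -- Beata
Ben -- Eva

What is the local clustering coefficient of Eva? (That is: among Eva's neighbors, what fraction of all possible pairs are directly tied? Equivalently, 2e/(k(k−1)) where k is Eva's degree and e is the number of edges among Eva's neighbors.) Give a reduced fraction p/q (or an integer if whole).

Eva's neighbors: Beata, Ben, Wes, and Ximena (k = 4).
Possible neighbor pairs: C(4,2) = 6. Edges among them: none → e = 0.
Clustering(Eva) = 0/6 = 0.

0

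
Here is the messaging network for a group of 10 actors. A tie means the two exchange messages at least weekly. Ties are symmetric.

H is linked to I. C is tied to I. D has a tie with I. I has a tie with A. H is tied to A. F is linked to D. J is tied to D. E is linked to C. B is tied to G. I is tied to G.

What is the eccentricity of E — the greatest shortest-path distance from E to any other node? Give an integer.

Distances from E: A:3, B:4, C:1, D:3, F:4, G:3, H:3, I:2, J:4.
The largest is 4 (to F, J, and B), so the eccentricity of E is 4.

4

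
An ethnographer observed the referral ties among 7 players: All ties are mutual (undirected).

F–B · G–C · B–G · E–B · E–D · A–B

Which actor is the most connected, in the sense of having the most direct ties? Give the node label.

B

Degrees — A:1, B:4, C:1, D:1, E:2, F:1, G:2.
The maximum is 4, attained only by B.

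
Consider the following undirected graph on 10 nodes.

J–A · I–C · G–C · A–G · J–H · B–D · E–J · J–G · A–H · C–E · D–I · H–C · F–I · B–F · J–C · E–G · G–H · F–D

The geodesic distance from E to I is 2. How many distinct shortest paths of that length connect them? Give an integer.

1

The shortest distance is 2, and the only length-2 path is E–C–I. So there is exactly 1 shortest path.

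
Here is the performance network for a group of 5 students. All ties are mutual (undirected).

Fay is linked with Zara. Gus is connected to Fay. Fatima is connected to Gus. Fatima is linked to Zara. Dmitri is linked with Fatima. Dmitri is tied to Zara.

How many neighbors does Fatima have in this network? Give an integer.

Fatima is directly tied to Dmitri, Gus, and Zara. That is 3 neighbors, so the degree of Fatima is 3.

3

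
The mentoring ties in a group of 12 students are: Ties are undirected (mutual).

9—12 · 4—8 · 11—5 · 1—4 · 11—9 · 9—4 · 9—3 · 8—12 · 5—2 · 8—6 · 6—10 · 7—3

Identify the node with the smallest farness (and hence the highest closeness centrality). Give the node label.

Farness (sum of distances to all others) for each node — 1:34, 2:46, 3:30, 4:24, 5:36, 6:36, 7:40, 8:28, 9:22, 10:46, 11:28, 12:26.
The smallest farness is 22, for 9, so 9 has the highest closeness.

9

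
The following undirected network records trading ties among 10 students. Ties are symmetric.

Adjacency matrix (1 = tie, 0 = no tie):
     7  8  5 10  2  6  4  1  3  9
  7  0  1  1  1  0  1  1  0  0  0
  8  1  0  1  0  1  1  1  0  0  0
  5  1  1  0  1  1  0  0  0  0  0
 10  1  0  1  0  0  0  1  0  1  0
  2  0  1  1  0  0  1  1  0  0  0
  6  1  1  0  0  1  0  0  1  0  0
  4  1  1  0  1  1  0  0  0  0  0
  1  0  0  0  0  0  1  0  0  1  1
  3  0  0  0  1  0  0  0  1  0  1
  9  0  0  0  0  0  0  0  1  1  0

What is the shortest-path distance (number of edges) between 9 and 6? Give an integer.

One shortest route is 9 – 1 – 6, which uses 2 edges, and 9 and 6 are not directly tied, so nothing shorter exists. So d(9,6) = 2.

2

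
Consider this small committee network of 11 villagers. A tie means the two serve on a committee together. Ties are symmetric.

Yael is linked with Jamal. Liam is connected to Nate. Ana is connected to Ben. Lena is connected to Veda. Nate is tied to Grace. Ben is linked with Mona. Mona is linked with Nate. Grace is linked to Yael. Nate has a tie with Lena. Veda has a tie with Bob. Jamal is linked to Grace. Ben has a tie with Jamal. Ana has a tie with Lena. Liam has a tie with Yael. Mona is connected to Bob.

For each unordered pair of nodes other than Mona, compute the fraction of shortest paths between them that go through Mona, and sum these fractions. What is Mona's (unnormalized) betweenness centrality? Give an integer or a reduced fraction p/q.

Pairs whose geodesics pass through Mona — Yael–Bob: 3/3; Liam–Bob: 1; Liam–Ben: 1/2; Nate–Bob: 1; Nate–Ben: 1; Bob–Ana: 1/2; Bob–Ben: 1; Bob–Jamal: 1; Bob–Grace: 1; Veda–Ben: 1/2; Veda–Jamal: 1/3.
All other pairs contribute 0.
Summing the contributions gives betweenness(Mona) = 53/6.

53/6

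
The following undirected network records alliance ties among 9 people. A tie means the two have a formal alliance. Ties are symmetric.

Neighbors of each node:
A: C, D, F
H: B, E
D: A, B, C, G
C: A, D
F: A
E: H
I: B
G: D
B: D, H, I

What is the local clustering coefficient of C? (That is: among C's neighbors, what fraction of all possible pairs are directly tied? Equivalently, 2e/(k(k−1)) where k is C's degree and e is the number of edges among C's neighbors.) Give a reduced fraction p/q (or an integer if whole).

C's neighbors: A and D (k = 2).
Possible neighbor pairs: C(2,2) = 1. Edges among them: A–D → e = 1.
Clustering(C) = 1/1.

1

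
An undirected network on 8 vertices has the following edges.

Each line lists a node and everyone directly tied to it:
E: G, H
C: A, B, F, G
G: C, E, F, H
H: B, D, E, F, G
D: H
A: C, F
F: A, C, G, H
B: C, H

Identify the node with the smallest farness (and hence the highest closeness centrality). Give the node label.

Farness (sum of distances to all others) for each node — A:14, B:12, C:11, D:15, E:13, F:10, G:10, H:9.
The smallest farness is 9, for H, so H has the highest closeness.

H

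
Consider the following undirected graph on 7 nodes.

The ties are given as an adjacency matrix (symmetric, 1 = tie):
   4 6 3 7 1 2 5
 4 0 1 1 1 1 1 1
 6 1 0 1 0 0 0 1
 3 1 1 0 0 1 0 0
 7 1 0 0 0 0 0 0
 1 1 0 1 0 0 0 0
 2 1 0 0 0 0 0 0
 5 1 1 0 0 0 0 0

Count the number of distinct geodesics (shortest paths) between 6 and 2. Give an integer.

The shortest distance is 2, and the only length-2 path is 6–4–2. So there is exactly 1 shortest path.

1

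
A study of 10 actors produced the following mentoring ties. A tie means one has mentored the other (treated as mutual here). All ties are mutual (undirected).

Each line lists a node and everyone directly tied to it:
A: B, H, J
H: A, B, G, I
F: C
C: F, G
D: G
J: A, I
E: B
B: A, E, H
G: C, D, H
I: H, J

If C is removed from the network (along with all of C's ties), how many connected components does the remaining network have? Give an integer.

Without C, the remaining ties split the others into: {A, B, D, E, G, H, I, J}; {F}.
That's 2 separate components.

2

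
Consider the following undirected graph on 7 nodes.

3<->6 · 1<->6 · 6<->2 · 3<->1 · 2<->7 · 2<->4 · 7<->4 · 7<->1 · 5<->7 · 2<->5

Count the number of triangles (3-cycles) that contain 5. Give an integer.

5's neighbors: 2 and 7.
Neighbor pairs that are themselves tied: 5–2–7. Each forms one triangle with 5, for 1 in total.

1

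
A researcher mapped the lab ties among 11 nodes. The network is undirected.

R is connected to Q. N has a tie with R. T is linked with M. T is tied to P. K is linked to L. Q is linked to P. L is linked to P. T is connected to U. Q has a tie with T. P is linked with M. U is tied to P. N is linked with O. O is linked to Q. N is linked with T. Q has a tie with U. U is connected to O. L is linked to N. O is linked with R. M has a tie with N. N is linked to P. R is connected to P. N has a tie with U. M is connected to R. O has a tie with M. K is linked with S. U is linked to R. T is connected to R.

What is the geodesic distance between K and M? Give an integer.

One shortest route is K – L – P – M, which uses 3 edges, and at distance 2 from K we only reach {N, P}, which does not include M. So d(K,M) = 3.

3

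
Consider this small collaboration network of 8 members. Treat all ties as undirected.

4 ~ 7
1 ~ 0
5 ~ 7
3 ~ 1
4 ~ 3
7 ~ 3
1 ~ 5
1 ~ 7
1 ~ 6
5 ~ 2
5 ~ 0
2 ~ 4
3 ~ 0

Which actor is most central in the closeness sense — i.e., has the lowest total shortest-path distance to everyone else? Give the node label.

Farness (sum of distances to all others) for each node — 0:11, 1:9, 2:13, 3:10, 4:12, 5:10, 6:15, 7:10.
The smallest farness is 9, for 1, so 1 has the highest closeness.

1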